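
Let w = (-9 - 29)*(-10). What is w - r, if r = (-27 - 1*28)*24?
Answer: 1700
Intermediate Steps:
w = 380 (w = -38*(-10) = 380)
r = -1320 (r = (-27 - 28)*24 = -55*24 = -1320)
w - r = 380 - 1*(-1320) = 380 + 1320 = 1700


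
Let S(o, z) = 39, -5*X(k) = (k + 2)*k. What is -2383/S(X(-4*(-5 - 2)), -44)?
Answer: -2383/39 ≈ -61.103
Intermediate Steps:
X(k) = -k*(2 + k)/5 (X(k) = -(k + 2)*k/5 = -(2 + k)*k/5 = -k*(2 + k)/5)
-2383/S(X(-4*(-5 - 2)), -44) = -2383/39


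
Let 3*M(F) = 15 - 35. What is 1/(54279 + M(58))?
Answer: 3/162817 ≈ 1.8426e-5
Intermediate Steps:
M(F) = -20/3 (M(F) = (15 - 35)/3 = (1/3)*(-20) = -20/3)
1/(54279 + M(58)) = 1/(54279 - 20/3) = 1/(162817/3) = 3/162817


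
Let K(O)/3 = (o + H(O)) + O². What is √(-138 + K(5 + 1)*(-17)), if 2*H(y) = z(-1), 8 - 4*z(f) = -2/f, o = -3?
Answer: I*√7437/2 ≈ 43.119*I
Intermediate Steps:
z(f) = 2 + 1/(2*f) (z(f) = 2 - (-1)/(2*f) = 2 + 1/(2*f))
H(y) = ¾ (H(y) = (2 + (½)/(-1))/2 = (2 + (½)*(-1))/2 = (2 - ½)/2 = (½)*(3/2) = ¾)
K(O) = -27/4 + 3*O² (K(O) = 3*((-3 + ¾) + O²) = 3*(-9/4 + O²) = -27/4 + 3*O²)
√(-138 + K(5 + 1)*(-17)) = √(-138 + (-27/4 + 3*(5 + 1)²)*(-17)) = √(-138 + (-27/4 + 3*6²)*(-17)) = √(-138 + (-27/4 + 3*36)*(-17)) = √(-138 + (-27/4 + 108)*(-17)) = √(-138 + (405/4)*(-17)) = √(-138 - 6885/4) = √(-7437/4) = I*√7437/2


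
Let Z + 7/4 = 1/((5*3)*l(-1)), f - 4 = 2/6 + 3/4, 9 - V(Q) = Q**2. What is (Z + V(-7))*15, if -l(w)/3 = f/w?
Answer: -152789/244 ≈ -626.18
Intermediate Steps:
V(Q) = 9 - Q**2
f = 61/12 (f = 4 + (2/6 + 3/4) = 4 + (2*(1/6) + 3*(1/4)) = 4 + (1/3 + 3/4) = 4 + 13/12 = 61/12 ≈ 5.0833)
l(w) = -61/(4*w)
Z = -6389/3660 (Z = -7/4 + 1/((5*3)*(-61/4/(-1))) = -7/4 + 1/(15*(-61/4*(-1))) = -7/4 + 1/(15*(61/4)) = -7/4 + 1/(915/4) = -7/4 + 4/915 = -6389/3660 ≈ -1.7456)
(Z + V(-7))*15 = (-6389/3660 + (9 - 1*(-7)**2))*15 = (-6389/3660 + (9 - 1*49))*15 = (-6389/3660 + (9 - 49))*15 = (-6389/3660 - 40)*15 = -152789/3660*15 = -152789/244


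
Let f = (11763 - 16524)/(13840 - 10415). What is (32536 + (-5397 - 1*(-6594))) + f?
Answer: 115530764/3425 ≈ 33732.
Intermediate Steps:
f = -4761/3425 ≈ -1.3901
(32536 + (-5397 - 1*(-6594))) + f = (32536 + (-5397 - 1*(-6594))) - 4761/3425 = (32536 + (-5397 + 6594)) - 4761/3425 = (32536 + 1197) - 4761/3425 = 33733 - 4761/3425 = 115530764/3425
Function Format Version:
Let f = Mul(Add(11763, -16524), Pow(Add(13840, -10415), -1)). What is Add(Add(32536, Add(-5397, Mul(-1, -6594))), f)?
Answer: Rational(115530764, 3425) ≈ 33732.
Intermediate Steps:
f = Rational(-4761, 3425) (f = Mul(-4761, Pow(3425, -1)) = Mul(-4761, Rational(1, 3425)) = Rational(-4761, 3425) ≈ -1.3901)
Add(Add(32536, Add(-5397, Mul(-1, -6594))), f) = Add(Add(32536, Add(-5397, Mul(-1, -6594))), Rational(-4761, 3425)) = Add(Add(32536, Add(-5397, 6594)), Rational(-4761, 3425)) = Add(Add(32536, 1197), Rational(-4761, 3425)) = Add(33733, Rational(-4761, 3425)) = Rational(115530764, 3425)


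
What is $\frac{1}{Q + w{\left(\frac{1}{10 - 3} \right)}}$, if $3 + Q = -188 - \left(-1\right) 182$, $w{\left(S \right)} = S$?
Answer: $- \frac{7}{62} \approx -0.1129$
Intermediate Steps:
$Q = -9$ ($Q = -3 - \left(188 - 182\right) = -3 - 6 = -9$)
$\frac{1}{Q + w{\left(\frac{1}{10 - 3} \right)}} = \frac{1}{-9 + \frac{1}{10 - 3}} = \frac{1}{-9 + \frac{1}{7}} = \frac{1}{- \frac{62}{7}} = - \frac{7}{62}$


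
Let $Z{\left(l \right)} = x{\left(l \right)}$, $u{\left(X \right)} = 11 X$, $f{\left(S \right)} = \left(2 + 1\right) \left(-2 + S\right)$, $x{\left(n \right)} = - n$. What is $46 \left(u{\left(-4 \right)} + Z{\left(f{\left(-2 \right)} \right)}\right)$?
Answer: $-1472$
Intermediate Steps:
$f{\left(S \right)} = -6 + 3 S$ ($f{\left(S \right)} = 3 \left(-2 + S\right) = -6 + 3 S$)
$Z{\left(l \right)} = - l$
$46 \left(u{\left(-4 \right)} + Z{\left(f{\left(-2 \right)} \right)}\right) = 46 \left(11 \left(-4\right) - \left(-6 + 3 \left(-2\right)\right)\right) = 46 \left(-44 - \left(-6 - 6\right)\right) = 46 \left(-44 - -12\right) = 46 \left(-44 + 12\right) = 46 \left(-32\right) = -1472$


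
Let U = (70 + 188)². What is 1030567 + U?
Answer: 1097131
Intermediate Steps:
U = 66564 (U = 258² = 66564)
1030567 + U = 1030567 + 66564 = 1097131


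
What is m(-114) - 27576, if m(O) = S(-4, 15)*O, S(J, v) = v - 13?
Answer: -27804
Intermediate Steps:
S(J, v) = -13 + v
m(O) = 2*O (m(O) = (-13 + 15)*O = 2*O)
m(-114) - 27576 = 2*(-114) - 27576 = -228 - 27576 = -27804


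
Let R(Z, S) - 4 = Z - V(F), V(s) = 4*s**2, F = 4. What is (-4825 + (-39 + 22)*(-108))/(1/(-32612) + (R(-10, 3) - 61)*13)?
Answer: 97477268/55538237 ≈ 1.7551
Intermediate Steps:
R(Z, S) = -60 + Z (R(Z, S) = 4 + (Z - 4*4**2) = 4 + (Z - 4*16) = 4 + (Z - 1*64) = 4 + (Z - 64) = 4 + (-64 + Z) = -60 + Z)
(-4825 + (-39 + 22)*(-108))/(1/(-32612) + (R(-10, 3) - 61)*13) = (-4825 + (-39 + 22)*(-108))/(1/(-32612) + ((-60 - 10) - 61)*13) = (-4825 - 17*(-108))/(-1/32612 + (-70 - 61)*13) = (-4825 + 1836)/(-1/32612 - 131*13) = -2989/(-1/32612 - 1703) = -2989/(-55538237/32612) = -2989*(-32612/55538237) = 97477268/55538237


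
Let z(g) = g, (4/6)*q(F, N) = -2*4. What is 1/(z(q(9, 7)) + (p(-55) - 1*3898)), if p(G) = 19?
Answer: -1/3891 ≈ -0.00025700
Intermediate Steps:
q(F, N) = -12 (q(F, N) = 3*(-2*4)/2 = (3/2)*(-8) = -12)
1/(z(q(9, 7)) + (p(-55) - 1*3898)) = 1/(-12 + (19 - 1*3898)) = 1/(-12 + (19 - 3898)) = 1/(-12 - 3879) = 1/(-3891) = -1/3891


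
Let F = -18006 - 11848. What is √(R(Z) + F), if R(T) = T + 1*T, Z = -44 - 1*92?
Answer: I*√30126 ≈ 173.57*I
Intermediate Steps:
Z = -136 (Z = -44 - 92 = -136)
F = -29854
R(T) = 2*T (R(T) = T + T = 2*T)
√(R(Z) + F) = √(2*(-136) - 29854) = √(-272 - 29854) = √(-30126) = I*√30126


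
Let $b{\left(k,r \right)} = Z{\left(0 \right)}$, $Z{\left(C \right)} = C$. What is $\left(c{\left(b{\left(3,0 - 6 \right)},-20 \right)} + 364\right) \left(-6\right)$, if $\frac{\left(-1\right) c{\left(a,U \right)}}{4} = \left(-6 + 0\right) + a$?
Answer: $-2328$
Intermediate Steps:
$b{\left(k,r \right)} = 0$
$c{\left(a,U \right)} = 24 - 4 a$ ($c{\left(a,U \right)} = - 4 \left(\left(-6 + 0\right) + a\right) = - 4 \left(-6 + a\right) = 24 - 4 a$)
$\left(c{\left(b{\left(3,0 - 6 \right)},-20 \right)} + 364\right) \left(-6\right) = \left(\left(24 - 0\right) + 364\right) \left(-6\right) = \left(\left(24 + 0\right) + 364\right) \left(-6\right) = \left(24 + 364\right) \left(-6\right) = 388 \left(-6\right) = -2328$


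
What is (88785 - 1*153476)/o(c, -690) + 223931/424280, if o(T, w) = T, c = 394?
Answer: -13679434333/83583160 ≈ -163.66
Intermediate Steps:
(88785 - 1*153476)/o(c, -690) + 223931/424280 = (88785 - 1*153476)/394 + 223931/424280 = (88785 - 153476)*(1/394) + 223931*(1/424280) = -64691*1/394 + 223931/424280 = -64691/394 + 223931/424280 = -13679434333/83583160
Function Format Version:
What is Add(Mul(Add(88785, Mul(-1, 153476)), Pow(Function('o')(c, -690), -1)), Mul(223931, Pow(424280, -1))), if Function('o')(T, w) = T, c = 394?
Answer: Rational(-13679434333, 83583160) ≈ -163.66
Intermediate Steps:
Add(Mul(Add(88785, Mul(-1, 153476)), Pow(Function('o')(c, -690), -1)), Mul(223931, Pow(424280, -1))) = Add(Mul(Add(88785, Mul(-1, 153476)), Pow(394, -1)), Mul(223931, Pow(424280, -1))) = Add(Mul(Add(88785, -153476), Rational(1, 394)), Mul(223931, Rational(1, 424280))) = Add(Mul(-64691, Rational(1, 394)), Rational(223931, 424280)) = Add(Rational(-64691, 394), Rational(223931, 424280)) = Rational(-13679434333, 83583160)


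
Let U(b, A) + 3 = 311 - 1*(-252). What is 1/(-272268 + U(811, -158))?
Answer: -1/271708 ≈ -3.6804e-6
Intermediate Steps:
U(b, A) = 560 (U(b, A) = -3 + (311 - 1*(-252)) = -3 + (311 + 252) = -3 + 563 = 560)
1/(-272268 + U(811, -158)) = 1/(-272268 + 560) = 1/(-271708) = -1/271708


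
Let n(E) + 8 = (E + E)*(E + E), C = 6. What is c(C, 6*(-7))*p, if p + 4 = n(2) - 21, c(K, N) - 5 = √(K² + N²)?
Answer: -85 - 510*√2 ≈ -806.25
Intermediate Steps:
n(E) = -8 + 4*E² (n(E) = -8 + (E + E)*(E + E) = -8 + (2*E)*(2*E) = -8 + 4*E²)
c(K, N) = 5 + √(K² + N²)
p = -17 (p = -4 + ((-8 + 4*2²) - 21) = -4 + ((-8 + 4*4) - 21) = -4 + ((-8 + 16) - 21) = -4 + (8 - 21) = -4 - 13 = -17)
c(C, 6*(-7))*p = (5 + √(6² + (6*(-7))²))*(-17) = (5 + √(36 + (-42)²))*(-17) = (5 + √(36 + 1764))*(-17) = (5 + √1800)*(-17) = (5 + 30*√2)*(-17) = -85 - 510*√2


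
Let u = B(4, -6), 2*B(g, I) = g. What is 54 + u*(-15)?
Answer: 24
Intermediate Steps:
B(g, I) = g/2
u = 2 (u = (½)*4 = 2)
54 + u*(-15) = 54 + 2*(-15) = 54 - 30 = 24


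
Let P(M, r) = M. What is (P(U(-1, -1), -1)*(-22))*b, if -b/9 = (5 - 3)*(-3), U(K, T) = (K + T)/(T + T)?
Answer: -1188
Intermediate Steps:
U(K, T) = (K + T)/(2*T) (U(K, T) = (K + T)/((2*T)) = (K + T)*(1/(2*T)) = (K + T)/(2*T))
b = 54 (b = -9*(5 - 3)*(-3) = -18*(-3) = -9*(-6) = 54)
(P(U(-1, -1), -1)*(-22))*b = (((½)*(-1 - 1)/(-1))*(-22))*54 = (((½)*(-1)*(-2))*(-22))*54 = (1*(-22))*54 = -22*54 = -1188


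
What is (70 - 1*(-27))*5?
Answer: 485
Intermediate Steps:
(70 - 1*(-27))*5 = (70 + 27)*5 = 97*5 = 485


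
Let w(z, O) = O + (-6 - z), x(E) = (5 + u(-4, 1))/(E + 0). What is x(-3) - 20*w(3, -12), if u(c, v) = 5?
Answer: 1250/3 ≈ 416.67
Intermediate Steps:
x(E) = 10/E (x(E) = (5 + 5)/(E + 0) = 10/E)
w(z, O) = -6 + O - z
x(-3) - 20*w(3, -12) = 10/(-3) - 20*(-6 - 12 - 1*3) = 10*(-1/3) - 20*(-6 - 12 - 3) = -10/3 - 20*(-21) = -10/3 + 420 = 1250/3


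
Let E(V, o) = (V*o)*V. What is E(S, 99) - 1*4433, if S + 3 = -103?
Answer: 1107931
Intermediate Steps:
S = -106 (S = -3 - 103 = -106)
E(V, o) = o*V²
E(S, 99) - 1*4433 = 99*(-106)² - 1*4433 = 99*11236 - 4433 = 1112364 - 4433 = 1107931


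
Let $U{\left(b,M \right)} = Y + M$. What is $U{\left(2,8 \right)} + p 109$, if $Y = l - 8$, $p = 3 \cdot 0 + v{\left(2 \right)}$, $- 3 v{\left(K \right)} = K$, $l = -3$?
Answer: $- \frac{227}{3} \approx -75.667$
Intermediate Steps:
$v{\left(K \right)} = - \frac{K}{3}$
$p = - \frac{2}{3}$ ($p = 3 \cdot 0 - \frac{2}{3} = 0 - \frac{2}{3} = - \frac{2}{3} \approx -0.66667$)
$Y = -11$ ($Y = -3 - 8 = -11$)
$U{\left(b,M \right)} = -11 + M$
$U{\left(2,8 \right)} + p 109 = \left(-11 + 8\right) - \frac{218}{3} = -3 - \frac{218}{3} = - \frac{227}{3}$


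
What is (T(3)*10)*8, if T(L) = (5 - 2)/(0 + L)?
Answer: 80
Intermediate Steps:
T(L) = 3/L
(T(3)*10)*8 = ((3/3)*10)*8 = ((3*(⅓))*10)*8 = (1*10)*8 = 10*8 = 80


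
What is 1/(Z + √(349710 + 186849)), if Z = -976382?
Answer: -976382/953321273365 - √536559/953321273365 ≈ -1.0250e-6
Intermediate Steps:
1/(Z + √(349710 + 186849)) = 1/(-976382 + √(349710 + 186849)) = 1/(-976382 + √536559)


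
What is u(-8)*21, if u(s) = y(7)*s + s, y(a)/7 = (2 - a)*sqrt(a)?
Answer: -168 + 5880*sqrt(7) ≈ 15389.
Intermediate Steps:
y(a) = 7*sqrt(a)*(2 - a) (y(a) = 7*((2 - a)*sqrt(a)) = 7*(sqrt(a)*(2 - a)) = 7*sqrt(a)*(2 - a))
u(s) = s - 35*s*sqrt(7) (u(s) = (7*sqrt(7)*(2 - 1*7))*s + s = (7*sqrt(7)*(2 - 7))*s + s = (7*sqrt(7)*(-5))*s + s = (-35*sqrt(7))*s + s = -35*s*sqrt(7) + s = s - 35*s*sqrt(7))
u(-8)*21 = -8*(1 - 35*sqrt(7))*21 = (-8 + 280*sqrt(7))*21 = -168 + 5880*sqrt(7)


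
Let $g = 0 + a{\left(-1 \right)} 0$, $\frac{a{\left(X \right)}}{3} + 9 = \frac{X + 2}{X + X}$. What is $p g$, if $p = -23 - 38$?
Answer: $0$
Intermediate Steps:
$a{\left(X \right)} = -27 + \frac{3 \left(2 + X\right)}{2 X}$ ($a{\left(X \right)} = -27 + 3 \frac{X + 2}{X + X} = -27 + 3 \frac{2 + X}{2 X} = -27 + \frac{3 \left(2 + X\right)}{2 X}$)
$g = 0$ ($g = 0 + \left(- \frac{51}{2} + \frac{3}{-1}\right) 0 = 0 + \left(- \frac{51}{2} + 3 \left(-1\right)\right) 0 = 0 + \left(- \frac{51}{2} - 3\right) 0 = 0 - 0 = 0 + 0 = 0$)
$p = -61$
$p g = \left(-61\right) 0 = 0$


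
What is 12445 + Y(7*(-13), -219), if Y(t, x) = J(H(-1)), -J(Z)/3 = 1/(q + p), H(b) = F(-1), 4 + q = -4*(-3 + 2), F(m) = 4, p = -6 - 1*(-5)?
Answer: 12448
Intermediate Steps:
p = -1 (p = -6 + 5 = -1)
q = 0 (q = -4 - 4*(-3 + 2) = -4 - 4*(-1) = -4 + 4 = 0)
H(b) = 4
J(Z) = 3 (J(Z) = -3/(0 - 1) = -3/(-1) = -3*(-1) = 3)
Y(t, x) = 3
12445 + Y(7*(-13), -219) = 12445 + 3 = 12448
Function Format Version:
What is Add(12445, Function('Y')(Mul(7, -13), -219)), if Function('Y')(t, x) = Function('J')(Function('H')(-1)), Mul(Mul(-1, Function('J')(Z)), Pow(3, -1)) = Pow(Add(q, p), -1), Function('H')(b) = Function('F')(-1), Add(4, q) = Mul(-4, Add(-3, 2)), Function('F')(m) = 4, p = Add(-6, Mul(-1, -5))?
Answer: 12448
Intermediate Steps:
p = -1 (p = Add(-6, 5) = -1)
q = 0 (q = Add(-4, Mul(-4, Add(-3, 2))) = Add(-4, Mul(-4, -1)) = Add(-4, 4) = 0)
Function('H')(b) = 4
Function('J')(Z) = 3 (Function('J')(Z) = Mul(-3, Pow(Add(0, -1), -1)) = Mul(-3, Pow(-1, -1)) = Mul(-3, -1) = 3)
Function('Y')(t, x) = 3
Add(12445, Function('Y')(Mul(7, -13), -219)) = Add(12445, 3) = 12448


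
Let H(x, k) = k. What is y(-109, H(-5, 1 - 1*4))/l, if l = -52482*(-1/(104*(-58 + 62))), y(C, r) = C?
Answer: -22672/26241 ≈ -0.86399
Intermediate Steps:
l = 26241/208 (l = -52482/((-104*4)) = -52482/(-416) = -52482*(-1/416) = 26241/208 ≈ 126.16)
y(-109, H(-5, 1 - 1*4))/l = -109/26241/208 = -109*208/26241 = -22672/26241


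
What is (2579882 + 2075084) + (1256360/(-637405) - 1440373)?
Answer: 409799278961/127481 ≈ 3.2146e+6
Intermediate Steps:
(2579882 + 2075084) + (1256360/(-637405) - 1440373) = 4654966 + (1256360*(-1/637405) - 1440373) = 4654966 + (-251272/127481 - 1440373) = 4654966 - 183620441685/127481 = 409799278961/127481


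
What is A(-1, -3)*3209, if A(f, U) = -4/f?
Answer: 12836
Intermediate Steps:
A(-1, -3)*3209 = -4/(-1)*3209 = -4*(-1)*3209 = 4*3209 = 12836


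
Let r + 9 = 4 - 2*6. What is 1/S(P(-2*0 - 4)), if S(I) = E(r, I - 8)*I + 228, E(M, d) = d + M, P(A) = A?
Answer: 1/344 ≈ 0.0029070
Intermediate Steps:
r = -17 (r = -9 + (4 - 2*6) = -9 + (4 - 12) = -9 - 8 = -17)
E(M, d) = M + d
S(I) = 228 + I*(-25 + I) (S(I) = (-17 + (I - 8))*I + 228 = (-17 + (-8 + I))*I + 228 = (-25 + I)*I + 228 = I*(-25 + I) + 228 = 228 + I*(-25 + I))
1/S(P(-2*0 - 4)) = 1/(228 + (-2*0 - 4)*(-25 + (-2*0 - 4))) = 1/(228 + (0 - 4)*(-25 + (0 - 4))) = 1/(228 - 4*(-25 - 4)) = 1/(228 - 4*(-29)) = 1/(228 + 116) = 1/344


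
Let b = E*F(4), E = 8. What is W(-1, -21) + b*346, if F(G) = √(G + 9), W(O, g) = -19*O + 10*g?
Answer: -191 + 2768*√13 ≈ 9789.2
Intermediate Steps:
F(G) = √(9 + G)
b = 8*√13 (b = 8*√(9 + 4) = 8*√13 ≈ 28.844)
W(-1, -21) + b*346 = (-19*(-1) + 10*(-21)) + (8*√13)*346 = (19 - 210) + 2768*√13 = -191 + 2768*√13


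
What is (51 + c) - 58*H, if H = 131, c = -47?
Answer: -7594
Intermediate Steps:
(51 + c) - 58*H = (51 - 47) - 58*131 = 4 - 7598 = -7594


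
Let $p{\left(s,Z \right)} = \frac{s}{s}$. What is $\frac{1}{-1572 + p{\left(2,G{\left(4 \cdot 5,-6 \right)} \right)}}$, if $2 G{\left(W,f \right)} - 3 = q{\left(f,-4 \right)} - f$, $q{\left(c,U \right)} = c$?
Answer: $- \frac{1}{1571} \approx -0.00063654$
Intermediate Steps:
$G{\left(W,f \right)} = \frac{3}{2}$ ($G{\left(W,f \right)} = \frac{3}{2} + \frac{f - f}{2} = \frac{3}{2} + \frac{1}{2} \cdot 0 = \frac{3}{2} + 0 = \frac{3}{2}$)
$p{\left(s,Z \right)} = 1$
$\frac{1}{-1572 + p{\left(2,G{\left(4 \cdot 5,-6 \right)} \right)}} = \frac{1}{-1572 + 1} = \frac{1}{-1571} = - \frac{1}{1571}$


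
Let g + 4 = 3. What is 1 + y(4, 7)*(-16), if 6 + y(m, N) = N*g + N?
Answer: 97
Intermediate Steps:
g = -1 (g = -4 + 3 = -1)
y(m, N) = -6 (y(m, N) = -6 + (N*(-1) + N) = -6 + (-N + N) = -6 + 0 = -6)
1 + y(4, 7)*(-16) = 1 - 6*(-16) = 1 + 96 = 97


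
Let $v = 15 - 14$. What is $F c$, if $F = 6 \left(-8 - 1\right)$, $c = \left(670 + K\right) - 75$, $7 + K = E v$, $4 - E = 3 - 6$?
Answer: $-32130$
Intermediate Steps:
$v = 1$ ($v = 15 - 14 = 1$)
$E = 7$ ($E = 4 - \left(3 - 6\right) = 4 - -3 = 4 + 3 = 7$)
$K = 0$ ($K = -7 + 7 \cdot 1 = -7 + 7 = 0$)
$c = 595$ ($c = \left(670 + 0\right) - 75 = 670 - 75 = 595$)
$F = -54$ ($F = 6 \left(-8 - 1\right) = 6 \left(-9\right) = -54$)
$F c = \left(-54\right) 595 = -32130$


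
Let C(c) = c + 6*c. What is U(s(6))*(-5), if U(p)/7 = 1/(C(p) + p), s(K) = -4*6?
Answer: 35/192 ≈ 0.18229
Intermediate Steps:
C(c) = 7*c
s(K) = -24
U(p) = 7/(8*p) (U(p) = 7/(7*p + p) = 7/((8*p)) = 7*(1/(8*p)) = 7/(8*p))
U(s(6))*(-5) = ((7/8)/(-24))*(-5) = ((7/8)*(-1/24))*(-5) = -7/192*(-5) = 35/192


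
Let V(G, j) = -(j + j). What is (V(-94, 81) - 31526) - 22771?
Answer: -54459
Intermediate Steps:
V(G, j) = -2*j
(V(-94, 81) - 31526) - 22771 = (-2*81 - 31526) - 22771 = (-162 - 31526) - 22771 = -31688 - 22771 = -54459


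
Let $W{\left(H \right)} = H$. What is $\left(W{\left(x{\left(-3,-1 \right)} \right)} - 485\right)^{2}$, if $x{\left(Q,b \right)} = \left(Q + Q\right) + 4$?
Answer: $237169$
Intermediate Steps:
$x{\left(Q,b \right)} = 4 + 2 Q$ ($x{\left(Q,b \right)} = 2 Q + 4 = 4 + 2 Q$)
$\left(W{\left(x{\left(-3,-1 \right)} \right)} - 485\right)^{2} = \left(\left(4 + 2 \left(-3\right)\right) - 485\right)^{2} = \left(\left(4 - 6\right) - 485\right)^{2} = \left(-2 - 485\right)^{2} = \left(-487\right)^{2} = 237169$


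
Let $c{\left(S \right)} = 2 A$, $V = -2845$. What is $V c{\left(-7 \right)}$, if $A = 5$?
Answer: $-28450$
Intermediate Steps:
$c{\left(S \right)} = 10$ ($c{\left(S \right)} = 2 \cdot 5 = 10$)
$V c{\left(-7 \right)} = \left(-2845\right) 10 = -28450$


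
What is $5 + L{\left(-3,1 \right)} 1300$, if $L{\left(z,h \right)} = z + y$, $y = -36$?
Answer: $-50695$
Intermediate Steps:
$L{\left(z,h \right)} = -36 + z$ ($L{\left(z,h \right)} = z - 36 = -36 + z$)
$5 + L{\left(-3,1 \right)} 1300 = 5 + \left(-36 - 3\right) 1300 = 5 - 50700 = -50695$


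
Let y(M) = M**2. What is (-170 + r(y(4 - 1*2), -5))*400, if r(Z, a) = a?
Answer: -70000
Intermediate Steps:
(-170 + r(y(4 - 1*2), -5))*400 = (-170 - 5)*400 = -175*400 = -70000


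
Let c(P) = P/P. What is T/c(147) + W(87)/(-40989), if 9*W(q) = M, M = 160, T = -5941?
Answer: -2191641001/368901 ≈ -5941.0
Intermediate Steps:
c(P) = 1
W(q) = 160/9 (W(q) = (1/9)*160 = 160/9)
T/c(147) + W(87)/(-40989) = -5941/1 + (160/9)/(-40989) = -5941*1 + (160/9)*(-1/40989) = -5941 - 160/368901 = -2191641001/368901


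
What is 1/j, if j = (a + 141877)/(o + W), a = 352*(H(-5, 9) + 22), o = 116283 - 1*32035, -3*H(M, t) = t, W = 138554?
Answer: 222802/148565 ≈ 1.4997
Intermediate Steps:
H(M, t) = -t/3
o = 84248 (o = 116283 - 32035 = 84248)
a = 6688 (a = 352*(-1/3*9 + 22) = 352*(-3 + 22) = 352*19 = 6688)
j = 148565/222802 (j = (6688 + 141877)/(84248 + 138554) = 148565/222802 ≈ 0.66680)
1/j = 1/(148565/222802) = 222802/148565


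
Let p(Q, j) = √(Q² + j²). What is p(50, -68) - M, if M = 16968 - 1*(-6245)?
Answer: -23213 + 2*√1781 ≈ -23129.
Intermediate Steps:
M = 23213 (M = 16968 + 6245 = 23213)
p(50, -68) - M = √(50² + (-68)²) - 1*23213 = √(2500 + 4624) - 23213 = √7124 - 23213 = 2*√1781 - 23213 = -23213 + 2*√1781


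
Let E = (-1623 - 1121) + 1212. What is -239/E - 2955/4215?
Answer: -234645/430492 ≈ -0.54506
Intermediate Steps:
E = -1532 (E = -2744 + 1212 = -1532)
-239/E - 2955/4215 = -239/(-1532) - 2955/4215 = -239*(-1/1532) - 2955*1/4215 = 239/1532 - 197/281 = -234645/430492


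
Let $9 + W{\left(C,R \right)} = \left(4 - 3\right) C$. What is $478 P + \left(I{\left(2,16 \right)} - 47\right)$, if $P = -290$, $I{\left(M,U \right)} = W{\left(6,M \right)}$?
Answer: $-138670$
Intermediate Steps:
$W{\left(C,R \right)} = -9 + C$ ($W{\left(C,R \right)} = -9 + \left(4 - 3\right) C = -9 + 1 C = -9 + C$)
$I{\left(M,U \right)} = -3$ ($I{\left(M,U \right)} = -9 + 6 = -3$)
$478 P + \left(I{\left(2,16 \right)} - 47\right) = 478 \left(-290\right) - 50 = -138620 - 50 = -138670$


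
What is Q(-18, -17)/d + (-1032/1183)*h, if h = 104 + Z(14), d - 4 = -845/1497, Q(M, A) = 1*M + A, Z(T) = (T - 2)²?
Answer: -1378262133/6084169 ≈ -226.53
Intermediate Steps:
Z(T) = (-2 + T)²
Q(M, A) = A + M (Q(M, A) = M + A = A + M)
d = 5143/1497 (d = 4 - 845/1497 = 5143/1497 ≈ 3.4355)
h = 248 (h = 104 + (-2 + 14)² = 104 + 12² = 104 + 144 = 248)
Q(-18, -17)/d + (-1032/1183)*h = (-17 - 18)/(5143/1497) - 1032/1183*248 = -35*1497/5143 - 1032*1/1183*248 = -52395/5143 - 1032/1183*248 = -52395/5143 - 255936/1183 = -1378262133/6084169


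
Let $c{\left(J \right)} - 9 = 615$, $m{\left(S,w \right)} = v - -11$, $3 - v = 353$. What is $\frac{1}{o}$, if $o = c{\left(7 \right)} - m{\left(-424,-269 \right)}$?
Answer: $\frac{1}{963} \approx 0.0010384$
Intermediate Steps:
$v = -350$ ($v = 3 - 353 = -350$)
$m{\left(S,w \right)} = -339$ ($m{\left(S,w \right)} = -350 - -11 = -350 + 11 = -339$)
$c{\left(J \right)} = 624$ ($c{\left(J \right)} = 9 + 615 = 624$)
$o = 963$ ($o = 624 - -339 = 624 + 339 = 963$)
$\frac{1}{o} = \frac{1}{963}$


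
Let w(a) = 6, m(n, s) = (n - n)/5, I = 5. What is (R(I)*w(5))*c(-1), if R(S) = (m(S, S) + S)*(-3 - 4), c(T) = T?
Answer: 210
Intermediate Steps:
m(n, s) = 0 (m(n, s) = 0*(1/5) = 0)
R(S) = -7*S (R(S) = (0 + S)*(-3 - 4) = S*(-7) = -7*S)
(R(I)*w(5))*c(-1) = (-7*5*6)*(-1) = -35*6*(-1) = -210*(-1) = 210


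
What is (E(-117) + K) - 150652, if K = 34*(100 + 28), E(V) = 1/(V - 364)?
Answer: -70370301/481 ≈ -1.4630e+5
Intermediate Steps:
E(V) = 1/(-364 + V)
K = 4352 (K = 34*128 = 4352)
(E(-117) + K) - 150652 = (1/(-364 - 117) + 4352) - 150652 = (1/(-481) + 4352) - 150652 = (-1/481 + 4352) - 150652 = 2093311/481 - 150652 = -70370301/481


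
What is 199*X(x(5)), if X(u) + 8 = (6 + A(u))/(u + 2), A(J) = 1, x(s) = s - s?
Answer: -1791/2 ≈ -895.50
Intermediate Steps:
x(s) = 0
X(u) = -8 + 7/(2 + u) (X(u) = -8 + (6 + 1)/(u + 2) = -8 + 7/(2 + u))
199*X(x(5)) = 199*((-9 - 8*0)/(2 + 0)) = 199*((-9 + 0)/2) = 199*((½)*(-9)) = 199*(-9/2) = -1791/2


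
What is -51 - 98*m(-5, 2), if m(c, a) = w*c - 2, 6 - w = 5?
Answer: 635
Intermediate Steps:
w = 1 (w = 6 - 1*5 = 6 - 5 = 1)
m(c, a) = -2 + c (m(c, a) = 1*c - 2 = c - 2 = -2 + c)
-51 - 98*m(-5, 2) = -51 - 98*(-2 - 5) = -51 - 98*(-7) = -51 + 686 = 635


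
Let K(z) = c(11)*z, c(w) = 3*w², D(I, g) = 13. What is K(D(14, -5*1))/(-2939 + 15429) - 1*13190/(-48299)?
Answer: 392666081/603254510 ≈ 0.65091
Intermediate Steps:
K(z) = 363*z (K(z) = (3*11²)*z = (3*121)*z = 363*z)
K(D(14, -5*1))/(-2939 + 15429) - 1*13190/(-48299) = (363*13)/(-2939 + 15429) - 1*13190/(-48299) = 4719/12490 - 13190*(-1/48299) = 4719*(1/12490) + 13190/48299 = 4719/12490 + 13190/48299 = 392666081/603254510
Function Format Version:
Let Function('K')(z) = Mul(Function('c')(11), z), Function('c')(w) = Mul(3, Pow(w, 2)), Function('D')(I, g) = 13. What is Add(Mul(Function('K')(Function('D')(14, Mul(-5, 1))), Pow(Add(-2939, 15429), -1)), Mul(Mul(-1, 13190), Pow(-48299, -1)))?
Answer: Rational(392666081, 603254510) ≈ 0.65091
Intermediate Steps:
Function('K')(z) = Mul(363, z) (Function('K')(z) = Mul(Mul(3, Pow(11, 2)), z) = Mul(Mul(3, 121), z) = Mul(363, z))
Add(Mul(Function('K')(Function('D')(14, Mul(-5, 1))), Pow(Add(-2939, 15429), -1)), Mul(Mul(-1, 13190), Pow(-48299, -1))) = Add(Mul(Mul(363, 13), Pow(Add(-2939, 15429), -1)), Mul(Mul(-1, 13190), Pow(-48299, -1))) = Add(Mul(4719, Pow(12490, -1)), Mul(-13190, Rational(-1, 48299))) = Add(Mul(4719, Rational(1, 12490)), Rational(13190, 48299)) = Add(Rational(4719, 12490), Rational(13190, 48299)) = Rational(392666081, 603254510)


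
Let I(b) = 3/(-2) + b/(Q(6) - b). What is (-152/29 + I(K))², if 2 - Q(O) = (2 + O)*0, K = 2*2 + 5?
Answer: 10621081/164836 ≈ 64.434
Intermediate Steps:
K = 9 (K = 4 + 5 = 9)
Q(O) = 2 (Q(O) = 2 - (2 + O)*0 = 2 - 1*0 = 2 + 0 = 2)
I(b) = -3/2 + b/(2 - b) (I(b) = 3/(-2) + b/(2 - b) = 3*(-½) + b/(2 - b) = -3/2 + b/(2 - b))
(-152/29 + I(K))² = (-152/29 + (6 - 5*9)/(2*(-2 + 9)))² = (-152*1/29 + (½)*(6 - 45)/7)² = (-152/29 + (½)*(⅐)*(-39))² = (-152/29 - 39/14)² = (-3259/406)² = 10621081/164836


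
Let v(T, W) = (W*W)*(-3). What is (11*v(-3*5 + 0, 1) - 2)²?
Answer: 1225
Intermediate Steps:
v(T, W) = -3*W² (v(T, W) = W²*(-3) = -3*W²)
(11*v(-3*5 + 0, 1) - 2)² = (11*(-3*1²) - 2)² = (11*(-3*1) - 2)² = (11*(-3) - 2)² = (-33 - 2)² = (-35)² = 1225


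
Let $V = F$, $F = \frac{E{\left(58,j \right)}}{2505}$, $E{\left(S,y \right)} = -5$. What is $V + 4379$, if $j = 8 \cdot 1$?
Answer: $\frac{2193878}{501} \approx 4379.0$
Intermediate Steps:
$j = 8$
$F = - \frac{1}{501}$ ($F = - \frac{5}{2505} = \left(-5\right) \frac{1}{2505} = - \frac{1}{501} \approx -0.001996$)
$V = - \frac{1}{501} \approx -0.001996$
$V + 4379 = - \frac{1}{501} + 4379 = \frac{2193878}{501}$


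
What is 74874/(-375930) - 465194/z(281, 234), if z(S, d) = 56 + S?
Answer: -29150935493/21114735 ≈ -1380.6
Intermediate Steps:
74874/(-375930) - 465194/z(281, 234) = 74874/(-375930) - 465194/(56 + 281) = 74874*(-1/375930) - 465194/337 = -12479/62655 - 465194*1/337 = -12479/62655 - 465194/337 = -29150935493/21114735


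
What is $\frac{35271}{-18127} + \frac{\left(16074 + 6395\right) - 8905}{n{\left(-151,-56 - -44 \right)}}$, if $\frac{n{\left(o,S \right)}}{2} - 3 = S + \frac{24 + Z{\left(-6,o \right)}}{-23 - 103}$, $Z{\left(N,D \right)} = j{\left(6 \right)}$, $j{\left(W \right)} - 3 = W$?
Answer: $- \frac{5177087607}{7051403} \approx -734.19$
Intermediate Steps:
$j{\left(W \right)} = 3 + W$
$Z{\left(N,D \right)} = 9$ ($Z{\left(N,D \right)} = 3 + 6 = 9$)
$n{\left(o,S \right)} = \frac{115}{21} + 2 S$ ($n{\left(o,S \right)} = 6 + 2 \left(S + \frac{24 + 9}{-23 - 103}\right) = 6 + 2 \left(S + \frac{33}{-126}\right) = 6 + 2 \left(S + 33 \left(- \frac{1}{126}\right)\right) = 6 + 2 \left(S - \frac{11}{42}\right) = 6 + 2 \left(- \frac{11}{42} + S\right) = 6 + \left(- \frac{11}{21} + 2 S\right) = \frac{115}{21} + 2 S$)
$\frac{35271}{-18127} + \frac{\left(16074 + 6395\right) - 8905}{n{\left(-151,-56 - -44 \right)}} = \frac{35271}{-18127} + \frac{\left(16074 + 6395\right) - 8905}{\frac{115}{21} + 2 \left(-56 - -44\right)} = 35271 \left(- \frac{1}{18127}\right) + \frac{22469 - 8905}{\frac{115}{21} + 2 \left(-56 + 44\right)} = - \frac{35271}{18127} + \frac{13564}{\frac{115}{21} + 2 \left(-12\right)} = - \frac{35271}{18127} + \frac{13564}{\frac{115}{21} - 24} = - \frac{35271}{18127} + \frac{13564}{- \frac{389}{21}} = - \frac{35271}{18127} + 13564 \left(- \frac{21}{389}\right) = - \frac{35271}{18127} - \frac{284844}{389} = - \frac{5177087607}{7051403}$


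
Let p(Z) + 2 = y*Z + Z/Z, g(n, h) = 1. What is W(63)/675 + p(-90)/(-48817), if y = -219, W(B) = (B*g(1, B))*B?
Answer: 6683374/1220425 ≈ 5.4763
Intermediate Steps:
W(B) = B² (W(B) = (B*1)*B = B*B = B²)
p(Z) = -1 - 219*Z (p(Z) = -2 + (-219*Z + Z/Z) = -2 + (-219*Z + 1) = -2 + (1 - 219*Z) = -1 - 219*Z)
W(63)/675 + p(-90)/(-48817) = 63²/675 + (-1 - 219*(-90))/(-48817) = 3969*(1/675) + (-1 + 19710)*(-1/48817) = 147/25 + 19709*(-1/48817) = 147/25 - 19709/48817 = 6683374/1220425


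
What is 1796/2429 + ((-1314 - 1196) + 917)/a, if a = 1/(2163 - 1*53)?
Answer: -8164425874/2429 ≈ -3.3612e+6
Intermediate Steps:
a = 1/2110 (a = 1/(2163 - 53) = 1/2110 ≈ 0.00047393)
1796/2429 + ((-1314 - 1196) + 917)/a = 1796/2429 + ((-1314 - 1196) + 917)/(1/2110) = 1796*(1/2429) + (-2510 + 917)*2110 = 1796/2429 - 1593*2110 = 1796/2429 - 3361230 = -8164425874/2429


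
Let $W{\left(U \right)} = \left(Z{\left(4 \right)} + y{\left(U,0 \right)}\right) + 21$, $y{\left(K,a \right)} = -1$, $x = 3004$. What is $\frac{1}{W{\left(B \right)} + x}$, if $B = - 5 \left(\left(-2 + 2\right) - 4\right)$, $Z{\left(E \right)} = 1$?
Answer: $\frac{1}{3025} \approx 0.00033058$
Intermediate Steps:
$B = 20$ ($B = - 5 \left(0 - 4\right) = \left(-5\right) \left(-4\right) = 20$)
$W{\left(U \right)} = 21$ ($W{\left(U \right)} = \left(1 - 1\right) + 21 = 0 + 21 = 21$)
$\frac{1}{W{\left(B \right)} + x} = \frac{1}{21 + 3004} = \frac{1}{3025}$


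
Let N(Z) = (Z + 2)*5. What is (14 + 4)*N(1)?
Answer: 270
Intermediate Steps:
N(Z) = 10 + 5*Z (N(Z) = (2 + Z)*5 = 10 + 5*Z)
(14 + 4)*N(1) = (14 + 4)*(10 + 5*1) = 18*(10 + 5) = 18*15 = 270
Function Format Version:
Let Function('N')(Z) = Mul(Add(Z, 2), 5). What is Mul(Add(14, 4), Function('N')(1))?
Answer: 270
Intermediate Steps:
Function('N')(Z) = Add(10, Mul(5, Z)) (Function('N')(Z) = Mul(Add(2, Z), 5) = Add(10, Mul(5, Z)))
Mul(Add(14, 4), Function('N')(1)) = Mul(Add(14, 4), Add(10, Mul(5, 1))) = Mul(18, Add(10, 5)) = Mul(18, 15) = 270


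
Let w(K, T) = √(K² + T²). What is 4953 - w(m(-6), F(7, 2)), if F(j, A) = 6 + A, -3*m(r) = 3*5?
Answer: 4953 - √89 ≈ 4943.6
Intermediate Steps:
m(r) = -5
4953 - w(m(-6), F(7, 2)) = 4953 - √((-5)² + (6 + 2)²) = 4953 - √(25 + 8²) = 4953 - √(25 + 64) = 4953 - √89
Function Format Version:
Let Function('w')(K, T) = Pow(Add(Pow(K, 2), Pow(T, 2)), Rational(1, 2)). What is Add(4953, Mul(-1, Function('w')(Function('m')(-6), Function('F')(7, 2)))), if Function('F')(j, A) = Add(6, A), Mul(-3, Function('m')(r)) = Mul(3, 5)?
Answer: Add(4953, Mul(-1, Pow(89, Rational(1, 2)))) ≈ 4943.6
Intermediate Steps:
Function('m')(r) = -5 (Function('m')(r) = Mul(Rational(-1, 3), Mul(3, 5)) = Mul(Rational(-1, 3), 15) = -5)
Add(4953, Mul(-1, Function('w')(Function('m')(-6), Function('F')(7, 2)))) = Add(4953, Mul(-1, Pow(Add(Pow(-5, 2), Pow(Add(6, 2), 2)), Rational(1, 2)))) = Add(4953, Mul(-1, Pow(Add(25, Pow(8, 2)), Rational(1, 2)))) = Add(4953, Mul(-1, Pow(Add(25, 64), Rational(1, 2)))) = Add(4953, Mul(-1, Pow(89, Rational(1, 2))))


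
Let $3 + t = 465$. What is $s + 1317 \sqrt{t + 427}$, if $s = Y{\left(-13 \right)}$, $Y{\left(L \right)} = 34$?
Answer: $34 + 1317 \sqrt{889} \approx 39302.0$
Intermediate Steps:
$s = 34$
$t = 462$ ($t = -3 + 465 = 462$)
$s + 1317 \sqrt{t + 427} = 34 + 1317 \sqrt{462 + 427} = 34 + 1317 \sqrt{889}$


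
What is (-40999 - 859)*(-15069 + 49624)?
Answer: -1446403190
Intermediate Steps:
(-40999 - 859)*(-15069 + 49624) = -41858*34555 = -1446403190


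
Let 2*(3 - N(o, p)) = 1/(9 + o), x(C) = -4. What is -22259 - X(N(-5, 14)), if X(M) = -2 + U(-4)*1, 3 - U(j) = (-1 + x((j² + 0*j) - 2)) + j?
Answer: -22269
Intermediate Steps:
N(o, p) = 3 - 1/(2*(9 + o))
U(j) = 8 - j (U(j) = 3 - ((-1 - 4) + j) = 3 - (-5 + j) = 3 + (5 - j) = 8 - j)
X(M) = 10 (X(M) = -2 + (8 - 1*(-4))*1 = -2 + (8 + 4)*1 = -2 + 12*1 = -2 + 12 = 10)
-22259 - X(N(-5, 14)) = -22259 - 1*10 = -22259 - 10 = -22269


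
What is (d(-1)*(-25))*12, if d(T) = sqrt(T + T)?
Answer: -300*I*sqrt(2) ≈ -424.26*I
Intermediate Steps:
d(T) = sqrt(2)*sqrt(T) (d(T) = sqrt(2*T) = sqrt(2)*sqrt(T))
(d(-1)*(-25))*12 = ((sqrt(2)*sqrt(-1))*(-25))*12 = ((sqrt(2)*I)*(-25))*12 = ((I*sqrt(2))*(-25))*12 = -25*I*sqrt(2)*12 = -300*I*sqrt(2)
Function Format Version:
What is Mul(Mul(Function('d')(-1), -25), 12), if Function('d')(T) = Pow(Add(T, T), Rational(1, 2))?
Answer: Mul(-300, I, Pow(2, Rational(1, 2))) ≈ Mul(-424.26, I)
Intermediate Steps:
Function('d')(T) = Mul(Pow(2, Rational(1, 2)), Pow(T, Rational(1, 2))) (Function('d')(T) = Pow(Mul(2, T), Rational(1, 2)) = Mul(Pow(2, Rational(1, 2)), Pow(T, Rational(1, 2))))
Mul(Mul(Function('d')(-1), -25), 12) = Mul(Mul(Mul(Pow(2, Rational(1, 2)), Pow(-1, Rational(1, 2))), -25), 12) = Mul(Mul(Mul(Pow(2, Rational(1, 2)), I), -25), 12) = Mul(Mul(Mul(I, Pow(2, Rational(1, 2))), -25), 12) = Mul(Mul(-25, I, Pow(2, Rational(1, 2))), 12) = Mul(-300, I, Pow(2, Rational(1, 2)))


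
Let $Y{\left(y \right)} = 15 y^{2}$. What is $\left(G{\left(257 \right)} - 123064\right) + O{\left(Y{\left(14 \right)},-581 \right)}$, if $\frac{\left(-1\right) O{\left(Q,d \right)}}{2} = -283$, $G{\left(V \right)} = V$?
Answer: $-122241$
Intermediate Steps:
$O{\left(Q,d \right)} = 566$ ($O{\left(Q,d \right)} = \left(-2\right) \left(-283\right) = 566$)
$\left(G{\left(257 \right)} - 123064\right) + O{\left(Y{\left(14 \right)},-581 \right)} = \left(257 - 123064\right) + 566 = -122807 + 566 = -122241$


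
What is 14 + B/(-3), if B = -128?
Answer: 170/3 ≈ 56.667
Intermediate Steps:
14 + B/(-3) = 14 - 128/(-3) = 14 - ⅓*(-128) = 14 + 128/3 = 170/3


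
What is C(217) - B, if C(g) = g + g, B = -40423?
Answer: 40857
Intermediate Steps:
C(g) = 2*g
C(217) - B = 2*217 - 1*(-40423) = 434 + 40423 = 40857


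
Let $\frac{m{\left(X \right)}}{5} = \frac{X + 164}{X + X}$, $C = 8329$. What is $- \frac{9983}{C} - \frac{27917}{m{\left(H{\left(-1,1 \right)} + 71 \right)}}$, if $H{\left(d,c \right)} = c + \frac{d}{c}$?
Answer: $- \frac{33029668431}{9786575} \approx -3375.0$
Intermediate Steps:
$m{\left(X \right)} = \frac{5 \left(164 + X\right)}{2 X}$ ($m{\left(X \right)} = 5 \frac{X + 164}{X + X} = 5 \frac{164 + X}{2 X} = \frac{5 \left(164 + X\right)}{2 X}$)
$- \frac{9983}{C} - \frac{27917}{m{\left(H{\left(-1,1 \right)} + 71 \right)}} = - \frac{9983}{8329} - \frac{27917}{\frac{5}{2} + \frac{410}{\left(1 - 1^{-1}\right) + 71}} = \left(-9983\right) \frac{1}{8329} - \frac{27917}{\frac{5}{2} + \frac{410}{\left(1 - 1\right) + 71}} = - \frac{9983}{8329} - \frac{27917}{\frac{5}{2} + \frac{410}{\left(1 - 1\right) + 71}} = - \frac{9983}{8329} - \frac{27917}{\frac{5}{2} + \frac{410}{0 + 71}} = - \frac{9983}{8329} - \frac{27917}{\frac{5}{2} + \frac{410}{71}} = - \frac{9983}{8329} - \frac{27917}{\frac{1175}{142}} = - \frac{9983}{8329} - \frac{3964214}{1175} = - \frac{33029668431}{9786575}$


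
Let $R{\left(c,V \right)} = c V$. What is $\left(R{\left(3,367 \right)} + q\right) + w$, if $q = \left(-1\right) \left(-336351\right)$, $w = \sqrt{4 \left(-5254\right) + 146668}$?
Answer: $337452 + 2 \sqrt{31413} \approx 3.3781 \cdot 10^{5}$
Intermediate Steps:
$w = 2 \sqrt{31413}$ ($w = \sqrt{-21016 + 146668} = \sqrt{125652} = 2 \sqrt{31413} \approx 354.47$)
$R{\left(c,V \right)} = V c$
$q = 336351$
$\left(R{\left(3,367 \right)} + q\right) + w = \left(367 \cdot 3 + 336351\right) + 2 \sqrt{31413} = \left(1101 + 336351\right) + 2 \sqrt{31413} = 337452 + 2 \sqrt{31413}$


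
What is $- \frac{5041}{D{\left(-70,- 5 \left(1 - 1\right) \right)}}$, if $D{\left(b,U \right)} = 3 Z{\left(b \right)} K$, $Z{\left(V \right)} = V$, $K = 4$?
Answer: $\frac{5041}{840} \approx 6.0012$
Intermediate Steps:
$D{\left(b,U \right)} = 12 b$ ($D{\left(b,U \right)} = 3 b 4 = 12 b$)
$- \frac{5041}{D{\left(-70,- 5 \left(1 - 1\right) \right)}} = - \frac{5041}{12 \left(-70\right)} = - \frac{5041}{-840} = \left(-5041\right) \left(- \frac{1}{840}\right) = \frac{5041}{840}$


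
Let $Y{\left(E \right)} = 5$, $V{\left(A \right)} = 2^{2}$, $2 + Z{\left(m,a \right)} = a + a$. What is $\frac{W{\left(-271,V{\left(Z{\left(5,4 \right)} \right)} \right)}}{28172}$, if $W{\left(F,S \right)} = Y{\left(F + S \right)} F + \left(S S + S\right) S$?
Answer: $- \frac{1275}{28172} \approx -0.045258$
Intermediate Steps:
$Z{\left(m,a \right)} = -2 + 2 a$ ($Z{\left(m,a \right)} = -2 + \left(a + a\right) = -2 + 2 a$)
$V{\left(A \right)} = 4$
$W{\left(F,S \right)} = 5 F + S \left(S + S^{2}\right)$ ($W{\left(F,S \right)} = 5 F + \left(S S + S\right) S = 5 F + \left(S^{2} + S\right) S = 5 F + \left(S + S^{2}\right) S = 5 F + S \left(S + S^{2}\right)$)
$\frac{W{\left(-271,V{\left(Z{\left(5,4 \right)} \right)} \right)}}{28172} = \frac{4^{2} + 4^{3} + 5 \left(-271\right)}{28172} = \left(16 + 64 - 1355\right) \frac{1}{28172} = \left(-1275\right) \frac{1}{28172} = - \frac{1275}{28172}$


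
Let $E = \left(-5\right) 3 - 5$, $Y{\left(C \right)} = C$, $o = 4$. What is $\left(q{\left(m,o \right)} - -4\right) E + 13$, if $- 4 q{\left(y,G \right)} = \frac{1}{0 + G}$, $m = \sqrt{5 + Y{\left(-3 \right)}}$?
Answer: $- \frac{263}{4} \approx -65.75$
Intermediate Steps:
$m = \sqrt{2}$ ($m = \sqrt{5 - 3} = \sqrt{2} \approx 1.4142$)
$q{\left(y,G \right)} = - \frac{1}{4 G}$ ($q{\left(y,G \right)} = - \frac{1}{4 \left(0 + G\right)} = - \frac{1}{4 G}$)
$E = -20$ ($E = -15 - 5 = -20$)
$\left(q{\left(m,o \right)} - -4\right) E + 13 = \left(- \frac{1}{4 \cdot 4} - -4\right) \left(-20\right) + 13 = \left(\left(- \frac{1}{4}\right) \frac{1}{4} + 4\right) \left(-20\right) + 13 = \left(- \frac{1}{16} + 4\right) \left(-20\right) + 13 = \frac{63}{16} \left(-20\right) + 13 = - \frac{315}{4} + 13 = - \frac{263}{4}$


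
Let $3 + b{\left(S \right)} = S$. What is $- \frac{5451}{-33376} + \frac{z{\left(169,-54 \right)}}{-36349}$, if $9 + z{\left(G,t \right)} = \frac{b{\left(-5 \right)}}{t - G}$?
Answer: $\frac{44251581601}{270540081952} \approx 0.16357$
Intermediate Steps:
$b{\left(S \right)} = -3 + S$
$z{\left(G,t \right)} = -9 - \frac{8}{t - G}$ ($z{\left(G,t \right)} = -9 + \frac{-3 - 5}{t - G} = -9 - \frac{8}{t - G}$)
$- \frac{5451}{-33376} + \frac{z{\left(169,-54 \right)}}{-36349} = - \frac{5451}{-33376} + \frac{\frac{1}{169 - -54} \left(8 - 1521 + 9 \left(-54\right)\right)}{-36349} = \left(-5451\right) \left(- \frac{1}{33376}\right) + \frac{8 - 1521 - 486}{169 + 54} \left(- \frac{1}{36349}\right) = \frac{5451}{33376} + \frac{1}{223} \left(-1999\right) \left(- \frac{1}{36349}\right) = \frac{5451}{33376} - - \frac{1999}{8105827} = \frac{5451}{33376} + \frac{1999}{8105827} = \frac{44251581601}{270540081952}$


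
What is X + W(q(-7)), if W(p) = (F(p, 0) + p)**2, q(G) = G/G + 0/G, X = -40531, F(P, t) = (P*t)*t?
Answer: -40530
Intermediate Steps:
F(P, t) = P*t**2
q(G) = 1 (q(G) = 1 + 0 = 1)
W(p) = p**2 (W(p) = (p*0**2 + p)**2 = (p*0 + p)**2 = (0 + p)**2 = p**2)
X + W(q(-7)) = -40531 + 1**2 = -40531 + 1 = -40530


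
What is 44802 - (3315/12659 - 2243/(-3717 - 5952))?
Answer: 5483698573670/122399871 ≈ 44802.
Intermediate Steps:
44802 - (3315/12659 - 2243/(-3717 - 5952)) = 44802 - (3315*(1/12659) - 2243/(-9669)) = 44802 - (3315/12659 - 2243*(-1/9669)) = 44802 - (3315/12659 + 2243/9669) = 44802 - 1*60446872/122399871 = 44802 - 60446872/122399871 = 5483698573670/122399871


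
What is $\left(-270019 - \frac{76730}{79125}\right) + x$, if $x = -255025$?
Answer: $- \frac{8308836646}{15825} \approx -5.2505 \cdot 10^{5}$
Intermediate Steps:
$\left(-270019 - \frac{76730}{79125}\right) + x = \left(-270019 - \frac{76730}{79125}\right) - 255025 = \left(-270019 - \frac{15346}{15825}\right) - 255025 = - \frac{4273066021}{15825} - 255025 = - \frac{8308836646}{15825}$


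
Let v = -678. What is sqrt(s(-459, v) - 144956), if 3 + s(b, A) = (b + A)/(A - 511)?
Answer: I*sqrt(204930230546)/1189 ≈ 380.73*I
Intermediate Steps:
s(b, A) = -3 + (A + b)/(-511 + A) (s(b, A) = -3 + (b + A)/(A - 511) = -3 + (A + b)/(-511 + A))
sqrt(s(-459, v) - 144956) = sqrt((1533 - 459 - 2*(-678))/(-511 - 678) - 144956) = sqrt((1533 - 459 + 1356)/(-1189) - 144956) = sqrt(-1/1189*2430 - 144956) = sqrt(-2430/1189 - 144956) = sqrt(-172355114/1189) = I*sqrt(204930230546)/1189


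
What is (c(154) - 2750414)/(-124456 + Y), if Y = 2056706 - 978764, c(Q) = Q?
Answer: -1375130/476743 ≈ -2.8844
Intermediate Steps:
Y = 1077942
(c(154) - 2750414)/(-124456 + Y) = (154 - 2750414)/(-124456 + 1077942) = -2750260/953486 = -2750260*1/953486 = -1375130/476743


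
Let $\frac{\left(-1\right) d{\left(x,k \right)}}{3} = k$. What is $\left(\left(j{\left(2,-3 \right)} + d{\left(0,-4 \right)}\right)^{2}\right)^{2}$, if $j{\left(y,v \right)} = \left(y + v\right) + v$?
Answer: $4096$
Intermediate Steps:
$j{\left(y,v \right)} = y + 2 v$ ($j{\left(y,v \right)} = \left(v + y\right) + v = y + 2 v$)
$d{\left(x,k \right)} = - 3 k$
$\left(\left(j{\left(2,-3 \right)} + d{\left(0,-4 \right)}\right)^{2}\right)^{2} = \left(\left(\left(2 + 2 \left(-3\right)\right) - -12\right)^{2}\right)^{2} = \left(\left(\left(2 - 6\right) + 12\right)^{2}\right)^{2} = \left(\left(-4 + 12\right)^{2}\right)^{2} = \left(8^{2}\right)^{2} = 64^{2} = 4096$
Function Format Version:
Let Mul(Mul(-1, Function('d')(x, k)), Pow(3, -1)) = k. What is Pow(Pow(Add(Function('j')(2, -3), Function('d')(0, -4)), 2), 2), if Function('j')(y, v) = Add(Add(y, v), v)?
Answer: 4096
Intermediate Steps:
Function('j')(y, v) = Add(y, Mul(2, v)) (Function('j')(y, v) = Add(Add(v, y), v) = Add(y, Mul(2, v)))
Function('d')(x, k) = Mul(-3, k)
Pow(Pow(Add(Function('j')(2, -3), Function('d')(0, -4)), 2), 2) = Pow(Pow(Add(Add(2, Mul(2, -3)), Mul(-3, -4)), 2), 2) = Pow(Pow(Add(Add(2, -6), 12), 2), 2) = Pow(Pow(Add(-4, 12), 2), 2) = Pow(Pow(8, 2), 2) = Pow(64, 2) = 4096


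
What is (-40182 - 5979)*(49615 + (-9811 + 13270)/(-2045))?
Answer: -4683458869776/2045 ≈ -2.2902e+9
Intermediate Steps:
(-40182 - 5979)*(49615 + (-9811 + 13270)/(-2045)) = -46161*(49615 + 3459*(-1/2045)) = -46161*(49615 - 3459/2045) = -46161*101459216/2045 = -4683458869776/2045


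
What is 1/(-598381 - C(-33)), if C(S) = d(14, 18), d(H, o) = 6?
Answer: -1/598387 ≈ -1.6712e-6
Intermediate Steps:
C(S) = 6
1/(-598381 - C(-33)) = 1/(-598381 - 1*6) = 1/(-598381 - 6) = 1/(-598387) = -1/598387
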